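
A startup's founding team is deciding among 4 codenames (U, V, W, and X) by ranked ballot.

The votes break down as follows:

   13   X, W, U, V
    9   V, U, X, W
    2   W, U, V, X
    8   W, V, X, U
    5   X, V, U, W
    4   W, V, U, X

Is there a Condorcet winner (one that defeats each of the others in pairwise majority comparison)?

No

Head-to-head results (41 voters total):
U vs V: V wins 26–15.
U vs W: W wins 27–14.
U vs X: X wins 26–15.
V vs W: W wins 27–14.
V vs X: V wins 23–18.
W vs X: X wins 27–14.
No candidate beats all others: V beats X beats W beats V, a majority cycle.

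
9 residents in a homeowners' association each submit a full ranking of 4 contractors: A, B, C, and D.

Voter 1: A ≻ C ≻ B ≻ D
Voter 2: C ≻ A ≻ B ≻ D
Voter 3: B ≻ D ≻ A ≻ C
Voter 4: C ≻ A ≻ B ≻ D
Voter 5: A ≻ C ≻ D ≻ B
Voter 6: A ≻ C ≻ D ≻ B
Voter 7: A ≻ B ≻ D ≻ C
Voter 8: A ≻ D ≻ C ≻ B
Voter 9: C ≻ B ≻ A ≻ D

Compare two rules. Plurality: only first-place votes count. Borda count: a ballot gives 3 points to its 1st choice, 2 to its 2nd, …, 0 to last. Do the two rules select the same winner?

Yes

Plurality first-place counts: A 5, B 1, C 3, D 0 → A.
Borda totals: A 21, B 10, C 16, D 7 → A.
The two rules agree on A.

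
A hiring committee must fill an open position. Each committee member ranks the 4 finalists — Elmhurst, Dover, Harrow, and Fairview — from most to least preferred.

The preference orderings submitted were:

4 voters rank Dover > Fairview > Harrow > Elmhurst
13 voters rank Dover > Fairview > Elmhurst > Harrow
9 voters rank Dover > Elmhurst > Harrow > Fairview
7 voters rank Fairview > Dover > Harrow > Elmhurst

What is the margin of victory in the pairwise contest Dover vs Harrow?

33

Ballots ranking Dover above Harrow: 4+13+9+7 = 33.
Ballots ranking Harrow above Dover: 0.
Dover wins 33–0, a margin of 33.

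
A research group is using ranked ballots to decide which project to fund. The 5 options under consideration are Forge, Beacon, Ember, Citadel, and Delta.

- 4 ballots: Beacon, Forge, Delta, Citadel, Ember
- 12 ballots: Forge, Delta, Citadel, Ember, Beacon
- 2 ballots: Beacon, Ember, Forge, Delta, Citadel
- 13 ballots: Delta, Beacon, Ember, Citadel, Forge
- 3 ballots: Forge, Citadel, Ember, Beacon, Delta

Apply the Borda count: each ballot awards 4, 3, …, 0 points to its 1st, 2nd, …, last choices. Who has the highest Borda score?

Borda scores:
  Forge: 4·3 + 12·4 + 2·2 + 13·0 + 3·4 = 76
  Beacon: 4·4 + 12·0 + 2·4 + 13·3 + 3·1 = 66
  Ember: 4·0 + 12·1 + 2·3 + 13·2 + 3·2 = 50
  Citadel: 4·1 + 12·2 + 2·0 + 13·1 + 3·3 = 50
  Delta: 4·2 + 12·3 + 2·1 + 13·4 + 3·0 = 98
Delta has the highest total.

Delta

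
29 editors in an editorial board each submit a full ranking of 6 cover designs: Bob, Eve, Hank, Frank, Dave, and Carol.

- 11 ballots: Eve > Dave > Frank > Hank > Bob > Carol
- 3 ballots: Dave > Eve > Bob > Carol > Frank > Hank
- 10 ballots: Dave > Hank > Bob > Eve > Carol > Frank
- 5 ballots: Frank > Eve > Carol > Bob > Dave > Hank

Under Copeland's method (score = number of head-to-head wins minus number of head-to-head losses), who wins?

Pairwise results:
  Bob vs Eve: Eve wins 19–10.
  Bob vs Hank: Hank wins 21–8.
  Bob vs Frank: Frank wins 16–13.
  Bob vs Dave: Dave wins 24–5.
  Bob vs Carol: Bob wins 24–5.
  Eve vs Hank: Eve wins 19–10.
  Eve vs Frank: Eve wins 24–5.
  Eve vs Dave: Eve wins 16–13.
  Eve vs Carol: Eve wins 29–0.
  Hank vs Frank: Frank wins 19–10.
  Hank vs Dave: Dave wins 29–0.
  Hank vs Carol: Hank wins 21–8.
  Frank vs Dave: Dave wins 24–5.
  Frank vs Carol: Frank wins 16–13.
  Dave vs Carol: Dave wins 24–5.
Copeland scores (wins − losses):
  Bob: 1 − 4 = -3
  Eve: 5 − 0 = 5
  Hank: 2 − 3 = -1
  Frank: 3 − 2 = 1
  Dave: 4 − 1 = 3
  Carol: 0 − 5 = -5
Eve has the best Copeland score.

Eve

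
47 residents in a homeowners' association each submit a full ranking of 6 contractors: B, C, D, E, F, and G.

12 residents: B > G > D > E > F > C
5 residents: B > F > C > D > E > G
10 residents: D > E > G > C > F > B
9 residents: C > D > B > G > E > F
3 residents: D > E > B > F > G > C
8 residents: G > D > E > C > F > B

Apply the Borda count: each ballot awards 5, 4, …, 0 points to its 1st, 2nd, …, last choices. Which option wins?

Borda scores:
  B: 12·5 + 5·5 + 10·0 + 9·3 + 3·3 + 8·0 = 121
  C: 12·0 + 5·3 + 10·2 + 9·5 + 3·0 + 8·2 = 96
  D: 12·3 + 5·2 + 10·5 + 9·4 + 3·5 + 8·4 = 179
  E: 12·2 + 5·1 + 10·4 + 9·1 + 3·4 + 8·3 = 114
  F: 12·1 + 5·4 + 10·1 + 9·0 + 3·2 + 8·1 = 56
  G: 12·4 + 5·0 + 10·3 + 9·2 + 3·1 + 8·5 = 139
D has the highest total.

D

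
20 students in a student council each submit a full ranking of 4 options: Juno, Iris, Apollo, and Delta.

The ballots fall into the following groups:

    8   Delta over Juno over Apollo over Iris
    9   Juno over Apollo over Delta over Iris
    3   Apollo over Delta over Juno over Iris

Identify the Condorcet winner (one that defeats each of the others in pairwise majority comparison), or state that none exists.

There is no Condorcet winner

Head-to-head results (20 voters total):
Juno vs Iris: Juno wins 20–0.
Juno vs Apollo: Juno wins 17–3.
Juno vs Delta: Delta wins 11–9.
Iris vs Apollo: Apollo wins 20–0.
Iris vs Delta: Delta wins 20–0.
Apollo vs Delta: Apollo wins 12–8.
No candidate beats all others: Juno beats Apollo beats Delta beats Juno, a majority cycle.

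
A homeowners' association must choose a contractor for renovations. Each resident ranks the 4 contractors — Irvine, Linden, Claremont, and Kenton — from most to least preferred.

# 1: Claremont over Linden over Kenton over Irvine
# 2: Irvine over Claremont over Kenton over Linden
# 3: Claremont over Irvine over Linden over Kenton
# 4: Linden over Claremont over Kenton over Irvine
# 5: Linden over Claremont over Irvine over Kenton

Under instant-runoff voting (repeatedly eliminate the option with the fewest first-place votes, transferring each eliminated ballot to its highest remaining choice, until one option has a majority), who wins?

Claremont

Round 1: Linden 2, Claremont 2, Irvine 1, Kenton 0. Kenton has the fewest and is eliminated.
Round 2: Linden 2, Claremont 2, Irvine 1. Irvine has the fewest and is eliminated.
Round 3: Claremont 3, Linden 2. Claremont has a majority.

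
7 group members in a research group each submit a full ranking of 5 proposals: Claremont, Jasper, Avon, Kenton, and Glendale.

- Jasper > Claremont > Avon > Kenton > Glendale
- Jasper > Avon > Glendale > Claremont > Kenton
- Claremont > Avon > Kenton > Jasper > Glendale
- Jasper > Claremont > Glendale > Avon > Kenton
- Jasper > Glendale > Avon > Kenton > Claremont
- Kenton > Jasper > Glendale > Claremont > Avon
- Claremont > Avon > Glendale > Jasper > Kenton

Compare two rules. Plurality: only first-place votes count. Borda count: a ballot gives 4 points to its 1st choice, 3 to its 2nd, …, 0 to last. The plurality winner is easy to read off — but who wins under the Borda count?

Plurality first-place counts: Claremont 2, Jasper 4, Avon 0, Kenton 1, Glendale 0 → Jasper.
Borda totals: Claremont 16, Jasper 21, Avon 14, Kenton 8, Glendale 11 → Jasper.

Jasper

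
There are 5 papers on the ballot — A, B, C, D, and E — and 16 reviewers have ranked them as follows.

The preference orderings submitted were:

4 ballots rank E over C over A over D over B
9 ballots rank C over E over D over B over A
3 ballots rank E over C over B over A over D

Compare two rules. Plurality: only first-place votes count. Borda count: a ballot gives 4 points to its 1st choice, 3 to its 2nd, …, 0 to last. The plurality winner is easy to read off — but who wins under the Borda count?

Plurality first-place counts: A 0, B 0, C 9, D 0, E 7 → C.
Borda totals: A 11, B 15, C 57, D 22, E 55 → C.

C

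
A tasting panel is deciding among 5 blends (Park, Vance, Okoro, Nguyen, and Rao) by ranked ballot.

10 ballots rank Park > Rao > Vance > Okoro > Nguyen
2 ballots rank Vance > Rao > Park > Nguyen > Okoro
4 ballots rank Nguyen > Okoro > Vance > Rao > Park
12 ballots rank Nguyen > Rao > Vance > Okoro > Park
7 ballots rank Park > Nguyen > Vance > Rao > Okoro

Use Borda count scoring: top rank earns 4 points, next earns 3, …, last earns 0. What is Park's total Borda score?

Borda scores:
  Park: 10·4 + 2·2 + 4·0 + 12·0 + 7·4 = 72
  Vance: 10·2 + 2·4 + 4·2 + 12·2 + 7·2 = 74
  Okoro: 10·1 + 2·0 + 4·3 + 12·1 + 7·0 = 34
  Nguyen: 10·0 + 2·1 + 4·4 + 12·4 + 7·3 = 87
  Rao: 10·3 + 2·3 + 4·1 + 12·3 + 7·1 = 83

72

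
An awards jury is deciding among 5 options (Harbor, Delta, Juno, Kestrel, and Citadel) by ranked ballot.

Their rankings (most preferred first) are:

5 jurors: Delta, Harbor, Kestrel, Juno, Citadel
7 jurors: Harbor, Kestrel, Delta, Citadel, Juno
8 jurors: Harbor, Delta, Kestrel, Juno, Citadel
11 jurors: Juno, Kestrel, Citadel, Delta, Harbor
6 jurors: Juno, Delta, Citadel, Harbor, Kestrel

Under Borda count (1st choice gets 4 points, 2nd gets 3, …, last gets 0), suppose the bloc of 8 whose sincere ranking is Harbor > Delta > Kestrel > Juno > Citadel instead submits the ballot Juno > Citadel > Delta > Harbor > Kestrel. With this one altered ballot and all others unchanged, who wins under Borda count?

Juno

Borda totals with the altered ballot: Harbor 57, Delta 79, Juno 105, Kestrel 64, Citadel 65.
The switch changes the winner from Delta to Juno.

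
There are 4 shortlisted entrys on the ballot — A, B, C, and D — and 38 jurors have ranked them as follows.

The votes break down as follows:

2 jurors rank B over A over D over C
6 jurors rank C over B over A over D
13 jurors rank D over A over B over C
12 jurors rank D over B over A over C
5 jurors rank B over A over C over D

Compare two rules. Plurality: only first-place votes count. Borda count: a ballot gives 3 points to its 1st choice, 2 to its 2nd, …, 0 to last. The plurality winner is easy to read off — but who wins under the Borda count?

Plurality first-place counts: A 0, B 7, C 6, D 25 → D.
Borda totals: A 58, B 70, C 23, D 77 → D.

D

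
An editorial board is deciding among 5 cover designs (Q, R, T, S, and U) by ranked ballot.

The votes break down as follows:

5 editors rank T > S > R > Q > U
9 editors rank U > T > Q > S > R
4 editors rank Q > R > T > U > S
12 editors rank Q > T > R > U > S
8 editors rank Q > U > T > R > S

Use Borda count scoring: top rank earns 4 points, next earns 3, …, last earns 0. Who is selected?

Q

Borda scores:
  Q: 5·1 + 9·2 + 4·4 + 12·4 + 8·4 = 119
  R: 5·2 + 9·0 + 4·3 + 12·2 + 8·1 = 54
  T: 5·4 + 9·3 + 4·2 + 12·3 + 8·2 = 107
  S: 5·3 + 9·1 + 4·0 + 12·0 + 8·0 = 24
  U: 5·0 + 9·4 + 4·1 + 12·1 + 8·3 = 76
Q has the highest total.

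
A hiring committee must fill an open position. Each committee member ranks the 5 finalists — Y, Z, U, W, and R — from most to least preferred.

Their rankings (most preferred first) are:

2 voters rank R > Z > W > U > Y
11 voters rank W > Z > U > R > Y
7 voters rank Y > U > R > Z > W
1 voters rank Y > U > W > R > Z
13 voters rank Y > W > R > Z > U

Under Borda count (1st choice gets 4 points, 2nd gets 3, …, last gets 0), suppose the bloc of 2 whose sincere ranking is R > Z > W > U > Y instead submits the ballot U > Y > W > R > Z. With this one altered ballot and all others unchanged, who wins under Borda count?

Borda totals with the altered ballot: Y 90, Z 53, U 54, W 89, R 54.
The switch changes the winner from W to Y.

Y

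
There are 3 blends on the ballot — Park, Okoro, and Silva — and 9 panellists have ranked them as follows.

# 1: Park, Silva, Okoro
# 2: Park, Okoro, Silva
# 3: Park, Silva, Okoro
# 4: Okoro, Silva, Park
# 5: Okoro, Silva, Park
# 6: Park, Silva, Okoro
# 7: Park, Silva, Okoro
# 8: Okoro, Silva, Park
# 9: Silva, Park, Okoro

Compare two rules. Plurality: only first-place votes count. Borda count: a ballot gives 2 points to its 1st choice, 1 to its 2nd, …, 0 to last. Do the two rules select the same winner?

Yes

Plurality first-place counts: Park 5, Okoro 3, Silva 1 → Park.
Borda totals: Park 11, Okoro 7, Silva 9 → Park.
The two rules agree on Park.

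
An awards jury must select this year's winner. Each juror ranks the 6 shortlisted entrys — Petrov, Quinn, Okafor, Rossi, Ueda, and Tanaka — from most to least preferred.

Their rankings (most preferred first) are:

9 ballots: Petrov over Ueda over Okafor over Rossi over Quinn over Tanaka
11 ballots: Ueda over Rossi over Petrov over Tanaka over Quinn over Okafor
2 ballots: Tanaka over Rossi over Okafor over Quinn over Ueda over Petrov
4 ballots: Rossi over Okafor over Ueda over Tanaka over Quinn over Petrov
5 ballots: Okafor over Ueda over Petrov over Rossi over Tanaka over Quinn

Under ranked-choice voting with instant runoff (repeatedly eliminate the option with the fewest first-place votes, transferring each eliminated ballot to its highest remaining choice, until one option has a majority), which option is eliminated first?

Quinn

Round 1: Ueda 11, Petrov 9, Okafor 5, Rossi 4, Tanaka 2, Quinn 0. Quinn has the fewest and is eliminated.
Round 2: Ueda 11, Petrov 9, Okafor 5, Rossi 4, Tanaka 2. Tanaka has the fewest and is eliminated.
Round 3: Ueda 11, Petrov 9, Rossi 6, Okafor 5. Okafor has the fewest and is eliminated.
Round 4: Ueda 16, Petrov 9, Rossi 6. Ueda has a majority.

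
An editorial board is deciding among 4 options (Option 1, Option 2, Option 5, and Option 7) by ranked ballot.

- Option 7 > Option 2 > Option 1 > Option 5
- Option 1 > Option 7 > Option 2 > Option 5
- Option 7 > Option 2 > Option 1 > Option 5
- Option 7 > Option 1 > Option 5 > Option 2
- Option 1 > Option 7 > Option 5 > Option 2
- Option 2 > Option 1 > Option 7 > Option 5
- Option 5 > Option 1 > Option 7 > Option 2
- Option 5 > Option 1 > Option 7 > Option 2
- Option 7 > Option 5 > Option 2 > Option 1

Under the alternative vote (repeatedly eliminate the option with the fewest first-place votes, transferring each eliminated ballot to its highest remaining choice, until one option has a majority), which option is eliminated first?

Option 2

Round 1: Option 7 4, Option 1 2, Option 5 2, Option 2 1. Option 2 has the fewest and is eliminated.
Round 2: Option 7 4, Option 1 3, Option 5 2. Option 5 has the fewest and is eliminated.
Round 3: Option 1 5, Option 7 4. Option 1 has a majority.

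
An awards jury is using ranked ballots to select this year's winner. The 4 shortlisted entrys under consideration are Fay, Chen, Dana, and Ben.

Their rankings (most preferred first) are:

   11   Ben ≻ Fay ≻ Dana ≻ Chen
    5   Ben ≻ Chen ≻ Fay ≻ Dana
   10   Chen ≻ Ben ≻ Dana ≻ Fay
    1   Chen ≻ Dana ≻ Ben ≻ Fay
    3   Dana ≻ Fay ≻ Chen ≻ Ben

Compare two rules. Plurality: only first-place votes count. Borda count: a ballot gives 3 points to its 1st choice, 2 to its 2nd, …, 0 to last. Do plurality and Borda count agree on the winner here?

Plurality first-place counts: Fay 0, Chen 11, Dana 3, Ben 16 → Ben.
Borda totals: Fay 33, Chen 46, Dana 32, Ben 69 → Ben.
The two rules agree on Ben.

Yes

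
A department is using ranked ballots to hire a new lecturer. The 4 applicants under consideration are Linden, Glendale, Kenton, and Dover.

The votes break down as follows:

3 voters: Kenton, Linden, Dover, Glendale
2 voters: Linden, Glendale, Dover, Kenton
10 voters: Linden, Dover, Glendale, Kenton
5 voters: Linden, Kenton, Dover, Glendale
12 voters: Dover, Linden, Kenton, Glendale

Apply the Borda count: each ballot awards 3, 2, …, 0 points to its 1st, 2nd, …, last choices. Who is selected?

Linden

Borda scores:
  Linden: 3·2 + 2·3 + 10·3 + 5·3 + 12·2 = 81
  Glendale: 3·0 + 2·2 + 10·1 + 5·0 + 12·0 = 14
  Kenton: 3·3 + 2·0 + 10·0 + 5·2 + 12·1 = 31
  Dover: 3·1 + 2·1 + 10·2 + 5·1 + 12·3 = 66
Linden has the highest total.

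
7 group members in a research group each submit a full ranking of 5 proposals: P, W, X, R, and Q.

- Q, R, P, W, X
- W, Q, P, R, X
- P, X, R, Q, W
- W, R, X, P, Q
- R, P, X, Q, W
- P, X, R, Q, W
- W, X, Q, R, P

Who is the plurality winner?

W

First-place vote totals:
  P: 2
  W: 3
  X: 0
  R: 1
  Q: 1
W has the most first-place votes.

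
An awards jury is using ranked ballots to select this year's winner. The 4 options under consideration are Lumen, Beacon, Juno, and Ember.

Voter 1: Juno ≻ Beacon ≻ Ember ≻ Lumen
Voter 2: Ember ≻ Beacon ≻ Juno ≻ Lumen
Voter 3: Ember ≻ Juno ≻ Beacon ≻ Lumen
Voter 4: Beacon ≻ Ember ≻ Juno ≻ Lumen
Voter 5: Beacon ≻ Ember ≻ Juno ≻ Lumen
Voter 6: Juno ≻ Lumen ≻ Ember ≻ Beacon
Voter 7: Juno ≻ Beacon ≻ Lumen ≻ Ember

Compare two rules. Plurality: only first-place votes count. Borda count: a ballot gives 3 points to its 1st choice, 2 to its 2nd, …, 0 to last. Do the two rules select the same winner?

Plurality first-place counts: Lumen 0, Beacon 2, Juno 3, Ember 2 → Juno.
Borda totals: Lumen 3, Beacon 13, Juno 14, Ember 12 → Juno.
The two rules agree on Juno.

Yes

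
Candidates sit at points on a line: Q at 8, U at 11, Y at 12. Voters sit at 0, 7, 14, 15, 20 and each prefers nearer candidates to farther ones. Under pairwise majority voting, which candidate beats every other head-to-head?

Y

With single-peaked preferences on a line, the Condorcet winner is the candidate closest to the median voter.
The median voter (position 14) is closest to Y at 12.
Check: Y vs Q — voters closer to Y: 3 of 5.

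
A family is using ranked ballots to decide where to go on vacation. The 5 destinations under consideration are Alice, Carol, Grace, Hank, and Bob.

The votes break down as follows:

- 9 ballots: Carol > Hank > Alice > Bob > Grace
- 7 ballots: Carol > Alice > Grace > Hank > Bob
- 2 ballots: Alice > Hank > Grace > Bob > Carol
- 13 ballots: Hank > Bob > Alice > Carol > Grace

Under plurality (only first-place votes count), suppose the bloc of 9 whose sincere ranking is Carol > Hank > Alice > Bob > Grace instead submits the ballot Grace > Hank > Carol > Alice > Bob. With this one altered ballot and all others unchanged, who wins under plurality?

Hank

First-place totals with the altered ballot: Alice 2, Carol 7, Grace 9, Hank 13, Bob 0.
The switch changes the winner from Carol to Hank.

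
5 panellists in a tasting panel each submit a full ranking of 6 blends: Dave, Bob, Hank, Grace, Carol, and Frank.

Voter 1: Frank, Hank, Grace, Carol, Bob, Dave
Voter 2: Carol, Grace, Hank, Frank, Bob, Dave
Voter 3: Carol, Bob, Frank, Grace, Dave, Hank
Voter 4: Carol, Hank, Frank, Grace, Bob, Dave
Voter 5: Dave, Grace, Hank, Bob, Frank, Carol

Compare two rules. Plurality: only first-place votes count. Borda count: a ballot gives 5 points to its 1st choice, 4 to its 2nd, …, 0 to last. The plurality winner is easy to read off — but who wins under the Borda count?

Carol

Plurality first-place counts: Dave 1, Bob 0, Hank 0, Grace 0, Carol 3, Frank 1 → Carol.
Borda totals: Dave 6, Bob 9, Hank 14, Grace 15, Carol 17, Frank 14 → Carol.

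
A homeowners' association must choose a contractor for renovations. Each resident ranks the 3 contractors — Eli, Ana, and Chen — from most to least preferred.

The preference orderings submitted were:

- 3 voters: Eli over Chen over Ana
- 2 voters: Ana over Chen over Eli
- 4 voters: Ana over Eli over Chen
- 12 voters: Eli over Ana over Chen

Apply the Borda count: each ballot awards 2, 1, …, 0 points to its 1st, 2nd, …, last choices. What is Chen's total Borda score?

5

Borda scores:
  Eli: 3·2 + 2·0 + 4·1 + 12·2 = 34
  Ana: 3·0 + 2·2 + 4·2 + 12·1 = 24
  Chen: 3·1 + 2·1 + 4·0 + 12·0 = 5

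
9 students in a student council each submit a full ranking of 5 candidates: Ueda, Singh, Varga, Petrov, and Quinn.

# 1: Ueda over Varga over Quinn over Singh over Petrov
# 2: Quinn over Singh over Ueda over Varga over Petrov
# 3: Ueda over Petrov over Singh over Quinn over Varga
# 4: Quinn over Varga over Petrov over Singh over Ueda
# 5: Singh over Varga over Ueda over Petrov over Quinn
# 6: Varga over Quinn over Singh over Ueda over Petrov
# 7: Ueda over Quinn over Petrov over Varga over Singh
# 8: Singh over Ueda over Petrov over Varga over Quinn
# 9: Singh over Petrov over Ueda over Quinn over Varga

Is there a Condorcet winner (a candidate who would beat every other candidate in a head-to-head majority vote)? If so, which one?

Head-to-head results (9 voters total):
Ueda vs Singh: Singh wins 6–3.
Ueda vs Varga: Ueda wins 6–3.
Ueda vs Petrov: Ueda wins 7–2.
Ueda vs Quinn: Ueda wins 6–3.
Singh vs Varga: Singh wins 5–4.
Singh vs Petrov: Singh wins 6–3.
Singh vs Quinn: Quinn wins 5–4.
Varga vs Petrov: Varga wins 5–4.
Varga vs Quinn: Quinn wins 5–4.
Petrov vs Quinn: Quinn wins 5–4.
No candidate beats all others: Ueda beats Quinn beats Singh beats Ueda, a majority cycle.

None — there is no Condorcet winner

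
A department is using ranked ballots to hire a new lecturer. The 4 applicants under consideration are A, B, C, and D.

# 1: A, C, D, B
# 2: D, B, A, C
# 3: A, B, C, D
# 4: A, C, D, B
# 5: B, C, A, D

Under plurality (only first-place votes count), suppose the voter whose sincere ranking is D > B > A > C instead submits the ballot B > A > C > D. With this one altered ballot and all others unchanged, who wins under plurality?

First-place totals with the altered ballot: A 3, B 2, C 0, D 0.
The winner is unchanged: still A.

A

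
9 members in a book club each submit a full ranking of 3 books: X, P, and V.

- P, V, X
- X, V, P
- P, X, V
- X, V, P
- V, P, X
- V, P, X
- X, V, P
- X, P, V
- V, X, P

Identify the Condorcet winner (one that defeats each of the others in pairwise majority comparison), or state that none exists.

Head-to-head results (9 voters total):
X vs P: X wins 5–4.
X vs V: X wins 5–4.
P vs V: V wins 6–3.
X beats each rival — P (5–4), V (5–4) — so X is the Condorcet winner.

X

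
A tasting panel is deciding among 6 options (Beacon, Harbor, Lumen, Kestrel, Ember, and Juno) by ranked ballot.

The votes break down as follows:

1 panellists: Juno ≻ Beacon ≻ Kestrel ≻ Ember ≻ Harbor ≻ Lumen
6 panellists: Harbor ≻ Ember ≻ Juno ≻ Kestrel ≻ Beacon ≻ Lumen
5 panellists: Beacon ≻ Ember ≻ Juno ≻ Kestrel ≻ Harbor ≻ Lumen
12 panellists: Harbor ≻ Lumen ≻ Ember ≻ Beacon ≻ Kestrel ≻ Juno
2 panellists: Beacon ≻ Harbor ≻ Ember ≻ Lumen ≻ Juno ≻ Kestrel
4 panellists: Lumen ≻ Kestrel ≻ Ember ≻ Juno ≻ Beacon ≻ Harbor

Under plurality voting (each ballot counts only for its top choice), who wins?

Harbor

First-place vote totals:
  Beacon: 7
  Harbor: 18
  Lumen: 4
  Kestrel: 0
  Ember: 0
  Juno: 1
Harbor has the most first-place votes.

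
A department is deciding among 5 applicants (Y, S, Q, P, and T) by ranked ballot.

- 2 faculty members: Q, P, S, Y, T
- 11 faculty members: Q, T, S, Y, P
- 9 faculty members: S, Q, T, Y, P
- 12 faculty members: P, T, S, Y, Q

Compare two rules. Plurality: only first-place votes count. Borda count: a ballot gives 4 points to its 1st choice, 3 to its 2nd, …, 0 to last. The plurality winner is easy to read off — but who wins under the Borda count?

T

Plurality first-place counts: Y 0, S 9, Q 13, P 12, T 0 → Q.
Borda totals: Y 34, S 86, Q 79, P 54, T 87 → T.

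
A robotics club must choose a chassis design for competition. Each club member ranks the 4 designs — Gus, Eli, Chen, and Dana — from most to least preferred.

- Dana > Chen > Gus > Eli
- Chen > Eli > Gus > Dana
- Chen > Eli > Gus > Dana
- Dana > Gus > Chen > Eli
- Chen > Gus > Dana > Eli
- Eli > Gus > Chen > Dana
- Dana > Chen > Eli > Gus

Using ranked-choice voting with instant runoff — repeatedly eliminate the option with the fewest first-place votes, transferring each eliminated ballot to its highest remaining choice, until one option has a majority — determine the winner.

Chen

Round 1: Chen 3, Dana 3, Eli 1, Gus 0. Gus has the fewest and is eliminated.
Round 2: Chen 3, Dana 3, Eli 1. Eli has the fewest and is eliminated.
Round 3: Chen 4, Dana 3. Chen has a majority.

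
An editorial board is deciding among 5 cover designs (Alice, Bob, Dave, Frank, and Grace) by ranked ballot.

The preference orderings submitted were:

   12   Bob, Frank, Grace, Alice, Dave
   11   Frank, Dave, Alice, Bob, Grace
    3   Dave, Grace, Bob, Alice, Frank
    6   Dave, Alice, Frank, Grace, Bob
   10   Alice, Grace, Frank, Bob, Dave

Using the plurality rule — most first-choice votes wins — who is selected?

First-place vote totals:
  Alice: 10
  Bob: 12
  Dave: 9
  Frank: 11
  Grace: 0
Bob has the most first-place votes.

Bob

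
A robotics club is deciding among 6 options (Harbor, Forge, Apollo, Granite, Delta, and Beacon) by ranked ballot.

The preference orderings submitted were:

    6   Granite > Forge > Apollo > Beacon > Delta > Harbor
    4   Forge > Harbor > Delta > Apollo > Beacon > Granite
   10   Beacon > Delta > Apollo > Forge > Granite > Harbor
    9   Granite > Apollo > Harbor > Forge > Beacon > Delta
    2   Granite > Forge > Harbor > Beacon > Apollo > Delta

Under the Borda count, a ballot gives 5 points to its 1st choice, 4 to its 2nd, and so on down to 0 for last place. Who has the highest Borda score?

Borda scores:
  Harbor: 6·0 + 4·4 + 10·0 + 9·3 + 2·3 = 49
  Forge: 6·4 + 4·5 + 10·2 + 9·2 + 2·4 = 90
  Apollo: 6·3 + 4·2 + 10·3 + 9·4 + 2·1 = 94
  Granite: 6·5 + 4·0 + 10·1 + 9·5 + 2·5 = 95
  Delta: 6·1 + 4·3 + 10·4 + 9·0 + 2·0 = 58
  Beacon: 6·2 + 4·1 + 10·5 + 9·1 + 2·2 = 79
Granite has the highest total.

Granite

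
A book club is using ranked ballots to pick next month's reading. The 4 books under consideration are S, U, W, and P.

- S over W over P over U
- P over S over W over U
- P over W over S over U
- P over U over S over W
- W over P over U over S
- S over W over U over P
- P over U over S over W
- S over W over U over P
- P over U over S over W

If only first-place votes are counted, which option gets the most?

First-place vote totals:
  S: 3
  U: 0
  W: 1
  P: 5
P has the most first-place votes.

P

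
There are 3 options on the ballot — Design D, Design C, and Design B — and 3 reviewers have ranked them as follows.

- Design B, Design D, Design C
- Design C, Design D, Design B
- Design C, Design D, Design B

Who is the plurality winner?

First-place vote totals:
  Design D: 0
  Design C: 2
  Design B: 1
Design C has the most first-place votes.

Design C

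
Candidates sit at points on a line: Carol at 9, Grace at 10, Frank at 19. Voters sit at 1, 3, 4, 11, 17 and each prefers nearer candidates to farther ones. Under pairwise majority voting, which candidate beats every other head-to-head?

With single-peaked preferences on a line, the Condorcet winner is the candidate closest to the median voter.
The median voter (position 4) is closest to Carol at 9.
Check: Carol vs Grace — voters closer to Carol: 3 of 5.

Carol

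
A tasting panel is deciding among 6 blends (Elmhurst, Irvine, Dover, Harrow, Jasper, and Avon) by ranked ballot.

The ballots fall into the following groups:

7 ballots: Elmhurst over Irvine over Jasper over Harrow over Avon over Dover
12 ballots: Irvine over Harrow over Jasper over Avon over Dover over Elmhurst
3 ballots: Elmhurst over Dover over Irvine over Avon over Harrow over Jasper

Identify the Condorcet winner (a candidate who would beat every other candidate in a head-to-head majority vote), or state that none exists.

Irvine

Head-to-head results (22 voters total):
Elmhurst vs Irvine: Irvine wins 12–10.
Elmhurst vs Dover: Dover wins 12–10.
Elmhurst vs Harrow: Harrow wins 12–10.
Elmhurst vs Jasper: Jasper wins 12–10.
Elmhurst vs Avon: Avon wins 12–10.
Irvine vs Dover: Irvine wins 19–3.
Irvine vs Harrow: Irvine wins 22–0.
Irvine vs Jasper: Irvine wins 22–0.
Irvine vs Avon: Irvine wins 22–0.
Dover vs Harrow: Harrow wins 19–3.
Dover vs Jasper: Jasper wins 19–3.
Dover vs Avon: Avon wins 19–3.
Harrow vs Jasper: Harrow wins 15–7.
Harrow vs Avon: Harrow wins 19–3.
Jasper vs Avon: Jasper wins 19–3.
Irvine beats each rival — Elmhurst (12–10), Dover (19–3), Harrow (22–0), Jasper (22–0), Avon (22–0) — so Irvine is the Condorcet winner.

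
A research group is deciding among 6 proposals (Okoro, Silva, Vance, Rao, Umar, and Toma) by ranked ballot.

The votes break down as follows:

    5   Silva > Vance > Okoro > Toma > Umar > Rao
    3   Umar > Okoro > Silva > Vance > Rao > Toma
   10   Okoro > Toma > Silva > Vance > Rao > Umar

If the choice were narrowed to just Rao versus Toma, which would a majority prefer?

Toma

Ballots ranking Rao above Toma: 3.
Ballots ranking Toma above Rao: 5+10 = 15.
Toma wins the head-to-head, 15–3.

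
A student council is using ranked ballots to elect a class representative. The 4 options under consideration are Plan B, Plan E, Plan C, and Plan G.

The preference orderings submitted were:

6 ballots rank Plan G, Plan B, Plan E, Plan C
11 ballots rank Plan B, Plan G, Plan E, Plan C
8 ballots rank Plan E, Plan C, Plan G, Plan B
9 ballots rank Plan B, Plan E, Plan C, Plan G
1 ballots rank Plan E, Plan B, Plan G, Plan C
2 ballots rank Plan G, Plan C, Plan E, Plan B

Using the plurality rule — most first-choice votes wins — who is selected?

First-place vote totals:
  Plan B: 20
  Plan E: 9
  Plan C: 0
  Plan G: 8
Plan B has the most first-place votes.

Plan B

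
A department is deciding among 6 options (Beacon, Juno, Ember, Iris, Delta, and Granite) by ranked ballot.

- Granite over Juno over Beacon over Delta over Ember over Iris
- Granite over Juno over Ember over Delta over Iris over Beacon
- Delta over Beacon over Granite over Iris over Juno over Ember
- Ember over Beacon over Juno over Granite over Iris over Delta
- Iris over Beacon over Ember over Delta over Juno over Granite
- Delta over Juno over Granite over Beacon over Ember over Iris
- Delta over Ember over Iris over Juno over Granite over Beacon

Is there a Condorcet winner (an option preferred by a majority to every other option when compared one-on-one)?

Head-to-head results (7 voters total):
Beacon vs Juno: Juno wins 4–3.
Beacon vs Ember: Beacon wins 4–3.
Beacon vs Iris: Beacon wins 4–3.
Beacon vs Delta: Delta wins 4–3.
Beacon vs Granite: Granite wins 4–3.
Juno vs Ember: Juno wins 4–3.
Juno vs Iris: Juno wins 4–3.
Juno vs Delta: Delta wins 4–3.
Juno vs Granite: Juno wins 4–3.
Ember vs Iris: Ember wins 5–2.
Ember vs Delta: Delta wins 4–3.
Ember vs Granite: Granite wins 4–3.
Iris vs Delta: Delta wins 5–2.
Iris vs Granite: Granite wins 5–2.
Delta vs Granite: Delta wins 4–3.
Delta beats each rival — Beacon (4–3), Juno (4–3), Ember (4–3), Iris (5–2), Granite (4–3) — so Delta is the Condorcet winner.

Yes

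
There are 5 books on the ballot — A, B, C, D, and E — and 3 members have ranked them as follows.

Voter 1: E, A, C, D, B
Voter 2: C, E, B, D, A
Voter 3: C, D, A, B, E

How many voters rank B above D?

1

Ballots ranking B above D: 1.
Ballots ranking D above B: 2.
So 1 of 3 voters prefer B to D.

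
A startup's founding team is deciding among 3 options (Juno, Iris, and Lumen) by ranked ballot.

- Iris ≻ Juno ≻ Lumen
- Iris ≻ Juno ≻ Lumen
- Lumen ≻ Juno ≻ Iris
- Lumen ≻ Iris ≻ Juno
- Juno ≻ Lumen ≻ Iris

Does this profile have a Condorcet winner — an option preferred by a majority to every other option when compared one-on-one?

No

Head-to-head results (5 voters total):
Juno vs Iris: Iris wins 3–2.
Juno vs Lumen: Juno wins 3–2.
Iris vs Lumen: Lumen wins 3–2.
No candidate beats all others: Juno beats Lumen beats Iris beats Juno, a majority cycle.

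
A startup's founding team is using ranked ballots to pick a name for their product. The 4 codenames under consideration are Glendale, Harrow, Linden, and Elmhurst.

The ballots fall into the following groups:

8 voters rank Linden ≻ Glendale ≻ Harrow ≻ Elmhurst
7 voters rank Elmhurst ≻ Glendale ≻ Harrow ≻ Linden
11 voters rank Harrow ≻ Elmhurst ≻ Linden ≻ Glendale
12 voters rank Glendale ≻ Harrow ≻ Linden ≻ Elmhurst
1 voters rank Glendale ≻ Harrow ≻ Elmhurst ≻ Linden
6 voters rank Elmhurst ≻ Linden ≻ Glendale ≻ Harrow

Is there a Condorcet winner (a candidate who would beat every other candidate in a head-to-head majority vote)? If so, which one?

Head-to-head results (45 voters total):
Glendale vs Harrow: Glendale wins 34–11.
Glendale vs Linden: Linden wins 25–20.
Glendale vs Elmhurst: Elmhurst wins 24–21.
Harrow vs Linden: Harrow wins 31–14.
Harrow vs Elmhurst: Harrow wins 32–13.
Linden vs Elmhurst: Elmhurst wins 25–20.
No candidate beats all others: Glendale beats Harrow beats Linden beats Glendale, a majority cycle.

No Condorcet winner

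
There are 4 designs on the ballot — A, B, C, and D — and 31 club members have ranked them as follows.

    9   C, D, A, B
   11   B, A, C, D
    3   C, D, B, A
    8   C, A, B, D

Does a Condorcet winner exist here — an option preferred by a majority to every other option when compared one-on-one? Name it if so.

C

Head-to-head results (31 voters total):
A vs B: A wins 17–14.
A vs C: C wins 20–11.
A vs D: A wins 19–12.
B vs C: C wins 20–11.
B vs D: B wins 19–12.
C vs D: C wins 31–0.
C beats each rival — A (20–11), B (20–11), D (31–0) — so C is the Condorcet winner.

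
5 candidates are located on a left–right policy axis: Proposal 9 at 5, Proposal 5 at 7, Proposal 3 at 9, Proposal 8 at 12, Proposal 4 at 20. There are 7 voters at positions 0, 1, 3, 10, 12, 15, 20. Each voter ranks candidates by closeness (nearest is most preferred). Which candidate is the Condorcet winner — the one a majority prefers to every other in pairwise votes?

With single-peaked preferences on a line, the Condorcet winner is the candidate closest to the median voter.
The median voter (position 10) is closest to Proposal 3 at 9.
Check: Proposal 3 vs Proposal 4 — voters closer to Proposal 3: 5 of 7.

Proposal 3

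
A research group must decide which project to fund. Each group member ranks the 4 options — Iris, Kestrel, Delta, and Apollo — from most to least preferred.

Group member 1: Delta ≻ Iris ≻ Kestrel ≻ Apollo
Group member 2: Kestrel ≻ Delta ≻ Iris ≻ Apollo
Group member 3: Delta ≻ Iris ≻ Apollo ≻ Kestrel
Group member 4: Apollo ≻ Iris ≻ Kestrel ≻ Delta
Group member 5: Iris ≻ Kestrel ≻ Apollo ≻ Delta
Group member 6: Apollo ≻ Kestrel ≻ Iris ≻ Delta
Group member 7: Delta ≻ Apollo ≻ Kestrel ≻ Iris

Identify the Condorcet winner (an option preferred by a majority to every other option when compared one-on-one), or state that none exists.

None — there is no Condorcet winner

Head-to-head results (7 voters total):
Iris vs Kestrel: Iris wins 4–3.
Iris vs Delta: Delta wins 4–3.
Iris vs Apollo: Iris wins 4–3.
Kestrel vs Delta: Kestrel wins 4–3.
Kestrel vs Apollo: Apollo wins 4–3.
Delta vs Apollo: Delta wins 4–3.
No candidate beats all others: Iris beats Kestrel beats Delta beats Iris, a majority cycle.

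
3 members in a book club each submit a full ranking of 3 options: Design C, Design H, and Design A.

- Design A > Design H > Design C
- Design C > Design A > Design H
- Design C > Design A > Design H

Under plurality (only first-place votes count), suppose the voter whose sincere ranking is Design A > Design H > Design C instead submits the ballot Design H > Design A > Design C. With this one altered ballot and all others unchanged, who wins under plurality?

Design C

First-place totals with the altered ballot: Design C 2, Design H 1, Design A 0.
The winner is unchanged: still Design C.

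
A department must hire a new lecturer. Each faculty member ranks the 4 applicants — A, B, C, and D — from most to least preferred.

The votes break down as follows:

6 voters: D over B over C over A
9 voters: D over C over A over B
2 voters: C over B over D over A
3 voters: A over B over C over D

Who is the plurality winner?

First-place vote totals:
  A: 3
  B: 0
  C: 2
  D: 15
D has the most first-place votes.

D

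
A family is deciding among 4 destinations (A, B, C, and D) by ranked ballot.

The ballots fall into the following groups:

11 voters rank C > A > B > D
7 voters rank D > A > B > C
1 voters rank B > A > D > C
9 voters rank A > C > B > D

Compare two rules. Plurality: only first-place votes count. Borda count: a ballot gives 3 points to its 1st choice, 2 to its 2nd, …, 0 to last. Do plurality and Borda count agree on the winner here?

Plurality first-place counts: A 9, B 1, C 11, D 7 → C.
Borda totals: A 65, B 30, C 51, D 22 → A.
The two rules disagree: plurality picks C, Borda picks A.

No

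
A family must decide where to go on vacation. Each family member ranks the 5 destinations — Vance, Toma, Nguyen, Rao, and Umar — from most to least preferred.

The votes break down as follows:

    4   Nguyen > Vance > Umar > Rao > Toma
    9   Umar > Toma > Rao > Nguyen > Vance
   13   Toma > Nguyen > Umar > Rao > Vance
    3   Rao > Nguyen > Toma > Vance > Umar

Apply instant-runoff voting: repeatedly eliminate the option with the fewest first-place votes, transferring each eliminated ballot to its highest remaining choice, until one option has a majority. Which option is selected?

Toma

Round 1: Toma 13, Umar 9, Nguyen 4, Rao 3, Vance 0. Vance has the fewest and is eliminated.
Round 2: Toma 13, Umar 9, Nguyen 4, Rao 3. Rao has the fewest and is eliminated.
Round 3: Toma 13, Umar 9, Nguyen 7. Nguyen has the fewest and is eliminated.
Round 4: Toma 16, Umar 13. Toma has a majority.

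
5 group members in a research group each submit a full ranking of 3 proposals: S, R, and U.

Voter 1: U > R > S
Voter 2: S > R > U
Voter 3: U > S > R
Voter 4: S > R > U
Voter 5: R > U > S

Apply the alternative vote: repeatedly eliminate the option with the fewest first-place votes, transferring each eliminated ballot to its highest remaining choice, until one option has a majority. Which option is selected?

U

Round 1: S 2, U 2, R 1. R has the fewest and is eliminated.
Round 2: U 3, S 2. U has a majority.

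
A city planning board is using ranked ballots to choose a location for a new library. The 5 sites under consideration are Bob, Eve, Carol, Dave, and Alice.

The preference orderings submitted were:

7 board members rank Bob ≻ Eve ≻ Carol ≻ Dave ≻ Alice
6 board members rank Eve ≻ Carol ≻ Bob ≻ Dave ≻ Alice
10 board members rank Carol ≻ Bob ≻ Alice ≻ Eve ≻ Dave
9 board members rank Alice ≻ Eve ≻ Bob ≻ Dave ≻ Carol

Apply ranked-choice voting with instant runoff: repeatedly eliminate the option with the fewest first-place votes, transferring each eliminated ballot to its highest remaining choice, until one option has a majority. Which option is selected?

Carol

Round 1: Carol 10, Alice 9, Bob 7, Eve 6, Dave 0. Dave has the fewest and is eliminated.
Round 2: Carol 10, Alice 9, Bob 7, Eve 6. Eve has the fewest and is eliminated.
Round 3: Carol 16, Alice 9, Bob 7. Bob has the fewest and is eliminated.
Round 4: Carol 23, Alice 9. Carol has a majority.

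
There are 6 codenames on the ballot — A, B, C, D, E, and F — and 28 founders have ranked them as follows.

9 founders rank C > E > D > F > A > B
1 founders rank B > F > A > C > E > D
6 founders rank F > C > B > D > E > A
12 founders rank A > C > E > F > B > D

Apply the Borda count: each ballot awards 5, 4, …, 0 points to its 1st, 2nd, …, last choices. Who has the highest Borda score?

Borda scores:
  A: 9·1 + 3 + 6·0 + 12·5 = 72
  B: 9·0 + 5 + 6·3 + 12·1 = 35
  C: 9·5 + 2 + 6·4 + 12·4 = 119
  D: 9·3 + 0 + 6·2 + 12·0 = 39
  E: 9·4 + 1 + 6·1 + 12·3 = 79
  F: 9·2 + 4 + 6·5 + 12·2 = 76
C has the highest total.

C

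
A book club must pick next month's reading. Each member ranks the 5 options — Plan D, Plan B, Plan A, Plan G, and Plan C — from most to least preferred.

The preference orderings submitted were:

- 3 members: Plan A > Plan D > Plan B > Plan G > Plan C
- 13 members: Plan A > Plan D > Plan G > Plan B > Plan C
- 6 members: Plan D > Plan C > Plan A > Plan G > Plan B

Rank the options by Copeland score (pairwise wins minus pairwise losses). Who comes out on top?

Pairwise results:
  Plan D vs Plan B: Plan D wins 22–0.
  Plan D vs Plan A: Plan A wins 16–6.
  Plan D vs Plan G: Plan D wins 22–0.
  Plan D vs Plan C: Plan D wins 22–0.
  Plan B vs Plan A: Plan A wins 22–0.
  Plan B vs Plan G: Plan G wins 19–3.
  Plan B vs Plan C: Plan B wins 16–6.
  Plan A vs Plan G: Plan A wins 22–0.
  Plan A vs Plan C: Plan A wins 16–6.
  Plan G vs Plan C: Plan G wins 16–6.
Copeland scores (wins − losses):
  Plan D: 3 − 1 = 2
  Plan B: 1 − 3 = -2
  Plan A: 4 − 0 = 4
  Plan G: 2 − 2 = 0
  Plan C: 0 − 4 = -4
Plan A has the best Copeland score.

Plan A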